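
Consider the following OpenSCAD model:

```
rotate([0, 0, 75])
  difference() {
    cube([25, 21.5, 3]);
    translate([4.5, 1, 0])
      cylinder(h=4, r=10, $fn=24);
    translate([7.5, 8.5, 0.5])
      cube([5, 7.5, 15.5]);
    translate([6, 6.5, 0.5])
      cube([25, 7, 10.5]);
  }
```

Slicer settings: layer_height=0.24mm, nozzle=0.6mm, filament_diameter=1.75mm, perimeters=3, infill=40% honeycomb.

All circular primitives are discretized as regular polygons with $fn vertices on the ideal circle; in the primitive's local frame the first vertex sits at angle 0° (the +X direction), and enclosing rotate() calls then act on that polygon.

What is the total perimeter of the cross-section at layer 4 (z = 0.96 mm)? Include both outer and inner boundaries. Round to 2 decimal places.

113.74 mm

At z = 0.96 mm: the cube is present — its section is the full 25×21.5 rectangle (perimeter 93.00 mm); the r=10 cylinder at (4.5, 1) gives a regular 24-gon of circumradius 10 (constant along its height) (perimeter = 2·24·10.000·sin(180°/24) = 62.65 mm); the cube at (7.5, 8.5) (footprint 5×7.5) is included at this height (perimeter 25.00 mm); the cube at (6, 6.5) is present — its section is the full 25×7 rectangle (perimeter 64.00 mm); Subtracting the remaining from the first: starting from the 25×21.5 cube, the r=10 cylinder at (4.5, 1) partially overlaps it — only the 135.23 mm² overlap (of its 310.58 mm²) is removed, clipping the outline; the 5×7.5 cube at (7.5, 8.5) partially overlaps it — only the 33.47 mm² overlap (of its 37.50 mm²) is removed, clipping the outline; the 25×7 cube at (6, 6.5) partially overlaps it — only the 92.75 mm² overlap (of its 175.00 mm²) is removed, clipping the outline — boundary = 113.74 mm; (whole slice rotated 75° about Z — lengths, areas and connectivity unchanged). Overall, the cross-section has 2 separate islands. Total boundary length (outer) = 113.74 mm.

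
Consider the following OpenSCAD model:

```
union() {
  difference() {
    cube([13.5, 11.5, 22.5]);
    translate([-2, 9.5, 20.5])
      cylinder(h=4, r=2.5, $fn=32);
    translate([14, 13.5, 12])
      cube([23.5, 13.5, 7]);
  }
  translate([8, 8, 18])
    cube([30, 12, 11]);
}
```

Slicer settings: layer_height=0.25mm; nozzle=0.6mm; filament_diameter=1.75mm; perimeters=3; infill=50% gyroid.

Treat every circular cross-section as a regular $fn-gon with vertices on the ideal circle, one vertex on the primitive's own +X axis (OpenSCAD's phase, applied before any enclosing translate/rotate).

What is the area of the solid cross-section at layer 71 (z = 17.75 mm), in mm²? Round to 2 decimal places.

At z = 17.75 mm: the cube (footprint 13.5×11.5) is included at this height (area 155.25 mm²); the cylinder at (-2, 9.5) is not intersected at this z (z outside [20.5, 24.5]); the cube at (14, 13.5) is present — its section is the full 23.5×13.5 rectangle (area 317.25 mm²); Taking the first minus the rest: starting from the 13.5×11.5 cube (155.25 mm²), the 23.5×13.5 cube at (14, 13.5) misses the remaining region (no effect) — area = 155.25 mm²; the cube at (8, 8) is not intersected at this z (z outside [18, 29]); Combining (union): only the result so far is present, so the union is just that shape — area = 155.25 mm². Overall, the cross-section is a single solid region. Net area = 155.25 mm².

155.25 mm²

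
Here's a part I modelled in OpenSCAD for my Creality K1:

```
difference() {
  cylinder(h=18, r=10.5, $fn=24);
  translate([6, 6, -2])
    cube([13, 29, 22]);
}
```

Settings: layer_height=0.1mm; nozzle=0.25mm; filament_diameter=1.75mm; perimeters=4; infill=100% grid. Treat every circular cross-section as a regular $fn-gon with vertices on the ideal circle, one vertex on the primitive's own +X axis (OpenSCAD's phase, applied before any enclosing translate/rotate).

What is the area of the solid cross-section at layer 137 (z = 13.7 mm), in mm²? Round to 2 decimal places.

At z = 13.7 mm: the r=10.5 cylinder contributes a regular 24-gon of circumradius 10.5 (area = (24/2)·10.500²·sin(360°/24) = 342.42 mm²); the cube at (6, 6) (footprint 13×29) is included at this height (area 377.00 mm²); Subtracting the remaining from the first: starting from the r=10.5 cylinder (342.42 mm²), the 13×29 cube at (6, 6) partially overlaps it — only the 3.59 mm² overlap (of its 377.00 mm²) is removed, clipping the outline — area = 338.83 mm². Overall, the cross-section is a single solid region. Net area = 338.83 mm².

338.83 mm²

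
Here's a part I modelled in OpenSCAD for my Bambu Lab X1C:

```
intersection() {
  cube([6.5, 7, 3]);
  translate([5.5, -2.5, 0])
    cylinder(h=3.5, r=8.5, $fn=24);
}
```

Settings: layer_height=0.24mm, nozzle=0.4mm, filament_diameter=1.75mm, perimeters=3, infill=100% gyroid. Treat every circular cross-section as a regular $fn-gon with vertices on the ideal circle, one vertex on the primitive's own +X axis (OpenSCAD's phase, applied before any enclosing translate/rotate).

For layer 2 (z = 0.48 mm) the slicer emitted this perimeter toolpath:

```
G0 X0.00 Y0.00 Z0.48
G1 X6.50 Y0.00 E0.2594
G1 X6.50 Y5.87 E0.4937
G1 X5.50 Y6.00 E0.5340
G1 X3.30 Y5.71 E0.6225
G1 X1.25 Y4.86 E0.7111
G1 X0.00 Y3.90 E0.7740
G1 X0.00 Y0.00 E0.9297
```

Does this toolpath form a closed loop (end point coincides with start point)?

Start point (G0): (0.00, 0.00). End point (last G1): the path returns to the start — closed.

yes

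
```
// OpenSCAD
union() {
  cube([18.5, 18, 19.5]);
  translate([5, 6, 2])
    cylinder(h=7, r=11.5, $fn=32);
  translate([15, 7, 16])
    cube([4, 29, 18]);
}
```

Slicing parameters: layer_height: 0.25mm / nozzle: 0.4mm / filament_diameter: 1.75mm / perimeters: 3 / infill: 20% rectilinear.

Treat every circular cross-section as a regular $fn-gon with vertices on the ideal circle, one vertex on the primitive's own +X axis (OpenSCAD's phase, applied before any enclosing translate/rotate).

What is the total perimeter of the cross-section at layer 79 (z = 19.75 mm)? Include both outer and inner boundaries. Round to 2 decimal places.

At z = 19.75 mm: the cube does not reach this height (z outside [0, 19.5]); the cylinder at (5, 6) is not intersected at this z (z outside [2, 9]); the cube at (15, 7) is present — its section is the full 4×29 rectangle (perimeter 66.00 mm); Taking the union: only the 4×29 cube at (15, 7) is present, so the union is just that shape — boundary = 66.00 mm. Overall, the cross-section is a single solid region. Total boundary length (outer) = 66.00 mm.

66.00 mm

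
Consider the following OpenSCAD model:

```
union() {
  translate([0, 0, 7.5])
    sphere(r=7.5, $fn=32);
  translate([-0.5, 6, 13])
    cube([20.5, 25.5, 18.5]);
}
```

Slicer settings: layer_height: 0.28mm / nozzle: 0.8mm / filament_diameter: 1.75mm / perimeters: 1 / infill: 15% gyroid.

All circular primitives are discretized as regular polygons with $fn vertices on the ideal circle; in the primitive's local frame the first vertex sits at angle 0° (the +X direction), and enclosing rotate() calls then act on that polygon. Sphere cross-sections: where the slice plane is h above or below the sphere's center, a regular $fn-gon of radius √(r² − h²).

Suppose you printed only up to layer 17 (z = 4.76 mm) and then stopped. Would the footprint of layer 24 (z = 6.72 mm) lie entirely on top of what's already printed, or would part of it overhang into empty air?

part overhangs

Compare the two slices. At z = 4.76: the r=7.5 sphere slices to a regular 32-gon of circumradius 6.982 (√(r²−h²) with h=2.74 from center) (area = (32/2)·6.982²·sin(360°/32) = 152.15 mm²); the cube at (-0.5, 6) is not intersected at this z (z outside [13, 31.5]); Taking the union: only the r=7.5 sphere is present, so the union is just that shape — area = 152.15 mm². At z = 6.72: the sphere: section is a regular 32-gon, circumradius = √(r²−h²) = √(7.5²−0.78²) = 7.459 (area = (32/2)·7.459²·sin(360°/32) = 173.68 mm²); the cube at (-0.5, 6) is not intersected at this z (z outside [13, 31.5]); Merging all regions: only the r=7.5 sphere is present, so the union is just that shape — area = 173.68 mm². Checking containment: at z = 6.72 the cross-section extends beyond the z = 4.76 cross-section by about 21.54 mm².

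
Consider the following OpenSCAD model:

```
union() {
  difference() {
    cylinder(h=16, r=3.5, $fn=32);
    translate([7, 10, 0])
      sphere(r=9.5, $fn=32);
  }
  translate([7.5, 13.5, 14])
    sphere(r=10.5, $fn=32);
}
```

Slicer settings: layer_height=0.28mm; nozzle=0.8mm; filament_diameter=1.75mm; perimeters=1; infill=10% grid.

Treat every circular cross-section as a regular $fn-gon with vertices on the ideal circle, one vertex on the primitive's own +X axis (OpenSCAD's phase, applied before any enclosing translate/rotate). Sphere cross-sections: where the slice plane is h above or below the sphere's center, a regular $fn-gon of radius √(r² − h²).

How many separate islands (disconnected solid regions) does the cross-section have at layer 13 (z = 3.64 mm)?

2

At z = 3.64 mm: the r=3.5 cylinder contributes a regular 32-gon of circumradius 3.5; the r=9.5 sphere at (7, 10) contributes a regular 32-gon of circumradius √(9.5²−3.64²) = 8.775; Subtracting the remaining from the first: starting from the r=3.5 cylinder, the r=9.5 sphere at (7, 10) partially overlaps it — only the 0.02 mm² overlap (of its 240.35 mm²) is removed, clipping the outline — 1 connected region; the r=10.5 sphere at (7.5, 13.5) contributes a regular 32-gon of circumradius √(10.5²−10.36²) = 1.709; Taking the union: the 2 present regions are separate (no shared area or edge), so areas and boundary lengths simply add and each stays a separate island — 2 connected regions. Overall, the cross-section has 2 separate islands. Island count = 2.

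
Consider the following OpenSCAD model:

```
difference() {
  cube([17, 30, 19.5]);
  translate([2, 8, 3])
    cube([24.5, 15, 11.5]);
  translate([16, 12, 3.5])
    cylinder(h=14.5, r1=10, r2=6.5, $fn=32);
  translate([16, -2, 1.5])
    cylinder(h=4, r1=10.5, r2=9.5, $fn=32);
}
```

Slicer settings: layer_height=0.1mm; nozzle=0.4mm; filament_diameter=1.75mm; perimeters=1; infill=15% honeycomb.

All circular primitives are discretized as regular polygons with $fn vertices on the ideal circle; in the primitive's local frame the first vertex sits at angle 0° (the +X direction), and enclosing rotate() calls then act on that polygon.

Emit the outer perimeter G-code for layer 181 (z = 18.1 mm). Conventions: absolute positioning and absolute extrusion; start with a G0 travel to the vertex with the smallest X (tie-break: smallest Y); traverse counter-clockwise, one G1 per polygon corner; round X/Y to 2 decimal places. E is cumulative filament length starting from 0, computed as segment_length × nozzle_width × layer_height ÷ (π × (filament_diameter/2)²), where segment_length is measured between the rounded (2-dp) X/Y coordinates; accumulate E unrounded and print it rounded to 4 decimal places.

At z = 18.1 mm: the 17×30 cube contributes its full rectangle; the cube at (2, 8) is absent (z outside [3, 14.5]); the cone at (16, 12) is absent (z outside [3.5, 18]); the cone at (16, -2) is absent (z outside [1.5, 5.5]); Taking the first minus the rest: none of the subtracted shapes is present at this height, so the 17×30 cube is unchanged — 1 connected region. The outline is a single polygon with 4 vertices. Extrusion per mm of travel: 0.4 × 0.1 / (π × 0.875²) = 0.016630. Accumulating E over each segment gives final E = 1.5632.

G0 X0.00 Y0.00 Z18.10
G1 X17.00 Y0.00 E0.2827
G1 X17.00 Y30.00 E0.7816
G1 X0.00 Y30.00 E1.0643
G1 X0.00 Y0.00 E1.5632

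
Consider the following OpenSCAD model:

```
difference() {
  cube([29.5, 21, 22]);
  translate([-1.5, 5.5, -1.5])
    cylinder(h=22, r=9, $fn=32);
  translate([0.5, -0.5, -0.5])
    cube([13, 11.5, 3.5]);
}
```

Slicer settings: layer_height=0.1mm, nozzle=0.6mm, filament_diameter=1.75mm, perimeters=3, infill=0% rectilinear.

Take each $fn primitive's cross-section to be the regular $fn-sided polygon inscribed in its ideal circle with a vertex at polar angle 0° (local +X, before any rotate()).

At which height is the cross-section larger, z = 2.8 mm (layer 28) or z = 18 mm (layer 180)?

layer 180 (z = 18 mm)

Layer 28 (z = 2.8): the cube is present — its section is the full 29.5×21 rectangle (area 619.50 mm²); the r=9 cylinder at (-1.5, 5.5) gives a regular 32-gon of circumradius 9 (constant along its height) (area = (32/2)·9.000²·sin(360°/32) = 252.84 mm²); the cube at (0.5, -0.5) (footprint 13×11.5) is included at this height (area 149.50 mm²); After the difference (first − rest): starting from the 29.5×21 cube (619.50 mm²), the r=9 cylinder at (-1.5, 5.5) partially overlaps it — only the 87.62 mm² overlap (of its 252.84 mm²) is removed, clipping the outline; the 13×11.5 cube at (0.5, -0.5) partially overlaps it — only the 72.90 mm² overlap (of its 149.50 mm²) is removed, clipping the outline — area = 458.98 mm². So its area = 458.98 mm². Layer 180 (z = 18): the cube (footprint 29.5×21) is included at this height (area 619.50 mm²); the cylinder at (-1.5, 5.5): section is a regular 32-gon, circumradius r=9 (area = (32/2)·9.000²·sin(360°/32) = 252.84 mm²); the cube at (0.5, -0.5) is absent (z outside [-0.5, 3]); Taking the first minus the rest: starting from the 29.5×21 cube (619.50 mm²), the r=9 cylinder at (-1.5, 5.5) partially overlaps it — only the 87.62 mm² overlap (of its 252.84 mm²) is removed, clipping the outline — area = 531.88 mm². So its area = 531.88 mm². Layer 180 is larger (531.88 vs 458.98 mm²).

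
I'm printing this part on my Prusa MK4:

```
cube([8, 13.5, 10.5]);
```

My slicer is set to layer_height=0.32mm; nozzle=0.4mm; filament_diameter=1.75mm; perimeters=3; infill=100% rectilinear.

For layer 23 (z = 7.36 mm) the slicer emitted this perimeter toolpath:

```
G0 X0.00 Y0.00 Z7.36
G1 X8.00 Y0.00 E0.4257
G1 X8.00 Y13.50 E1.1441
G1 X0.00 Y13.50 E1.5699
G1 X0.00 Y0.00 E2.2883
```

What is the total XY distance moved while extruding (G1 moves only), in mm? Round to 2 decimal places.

Sum the Euclidean lengths of each G1 segment: total = 43.00 mm.

43.00 mm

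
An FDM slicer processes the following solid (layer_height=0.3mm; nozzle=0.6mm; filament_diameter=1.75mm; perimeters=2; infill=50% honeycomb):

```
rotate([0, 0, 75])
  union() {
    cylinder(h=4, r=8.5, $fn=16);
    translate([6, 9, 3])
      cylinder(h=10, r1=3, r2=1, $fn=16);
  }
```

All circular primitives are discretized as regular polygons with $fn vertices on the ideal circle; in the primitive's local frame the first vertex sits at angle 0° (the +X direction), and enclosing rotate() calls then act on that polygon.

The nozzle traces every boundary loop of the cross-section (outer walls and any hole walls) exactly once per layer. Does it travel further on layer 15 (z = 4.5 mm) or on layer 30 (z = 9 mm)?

layer 15 (z = 4.5 mm)

Layer 15 (z = 4.5): the cylinder is not intersected at this z (z outside [0, 4]); the cone at (6, 9) contributes a regular 16-gon of circumradius 2.700 (interpolated between r1=3 and r2=1 at t=0.150) (perimeter = 2·16·2.700·sin(180°/16) = 16.86 mm); Taking the union: only the cone at (6, 9) is present, so the union is just that shape — boundary = 16.86 mm; (whole slice rotated 75° about Z — lengths, areas and connectivity unchanged). So its perimeter = 16.86 mm. Layer 30 (z = 9): the cylinder is not intersected at this z (z outside [0, 4]); the cone at (6, 9) contributes a regular 16-gon of circumradius 1.800 (interpolated between r1=3 and r2=1 at t=0.600) (perimeter = 2·16·1.800·sin(180°/16) = 11.24 mm); Combining (union): only the cone at (6, 9) is present, so the union is just that shape — boundary = 11.24 mm; (whole slice rotated 75° about Z — lengths, areas and connectivity unchanged). So its perimeter = 11.24 mm. Layer 15 is larger (16.86 vs 11.24 mm).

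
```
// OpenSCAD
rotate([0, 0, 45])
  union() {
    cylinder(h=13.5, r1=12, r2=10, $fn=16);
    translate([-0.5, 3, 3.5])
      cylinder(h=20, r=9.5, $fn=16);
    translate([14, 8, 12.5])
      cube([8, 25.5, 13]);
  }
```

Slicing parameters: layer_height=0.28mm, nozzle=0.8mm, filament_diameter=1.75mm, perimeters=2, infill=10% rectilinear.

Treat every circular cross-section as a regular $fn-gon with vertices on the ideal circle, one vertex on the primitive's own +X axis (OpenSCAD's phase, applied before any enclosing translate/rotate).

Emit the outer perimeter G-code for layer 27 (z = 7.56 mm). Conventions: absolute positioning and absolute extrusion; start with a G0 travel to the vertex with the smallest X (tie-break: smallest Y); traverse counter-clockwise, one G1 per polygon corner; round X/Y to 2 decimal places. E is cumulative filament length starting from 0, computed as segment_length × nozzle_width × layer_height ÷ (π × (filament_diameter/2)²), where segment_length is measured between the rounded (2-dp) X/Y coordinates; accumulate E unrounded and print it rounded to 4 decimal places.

G0 X-11.97 Y1.77 Z7.56
G1 X-11.25 Y-1.87 E0.3456
G1 X-10.19 Y-3.45 E0.5227
G1 X-10.05 Y-4.16 E0.5901
G1 X-7.69 Y-7.69 E0.9856
G1 X-4.16 Y-10.05 E1.3810
G1 X0.00 Y-10.88 E1.7761
G1 X4.16 Y-10.05 E2.1711
G1 X7.69 Y-7.69 E2.5666
G1 X10.05 Y-4.16 E2.9620
G1 X10.88 Y0.00 E3.3571
G1 X10.05 Y4.16 E3.7521
G1 X7.69 Y7.69 E4.1476
G1 X4.16 Y10.05 E4.5430
G1 X0.00 Y10.88 E4.9381
G1 X-0.26 Y10.83 E4.9627
G1 X-2.47 Y11.27 E5.1726
G1 X-6.11 Y10.54 E5.5183
G1 X-9.19 Y8.49 E5.8629
G1 X-11.25 Y5.40 E6.2087
G1 X-11.97 Y1.77 E6.5534

At z = 7.56 mm: the cone: at t=0.560 of its height the radius interpolates to r₁+(r₂−r₁)t = 10.880, giving a regular 16-gon of that circumradius; the r=9.5 cylinder at (-0.5, 3) gives a regular 16-gon of circumradius 9.5 (constant along its height); the cube at (14, 8) is not intersected at this z (z outside [12.5, 25.5]); Combining (union): the regions partially overlap (shared area 252.07 mm²), so overlapping operands fuse into one piece — 1 connected region; (rotated 45° about Z; rotation is an isometry so areas/perimeters/island counts are preserved). The outline is a single polygon with 20 vertices. Extrusion per mm of travel: 0.8 × 0.28 / (π × 0.875²) = 0.093128. Accumulating E over each segment gives final E = 6.5534.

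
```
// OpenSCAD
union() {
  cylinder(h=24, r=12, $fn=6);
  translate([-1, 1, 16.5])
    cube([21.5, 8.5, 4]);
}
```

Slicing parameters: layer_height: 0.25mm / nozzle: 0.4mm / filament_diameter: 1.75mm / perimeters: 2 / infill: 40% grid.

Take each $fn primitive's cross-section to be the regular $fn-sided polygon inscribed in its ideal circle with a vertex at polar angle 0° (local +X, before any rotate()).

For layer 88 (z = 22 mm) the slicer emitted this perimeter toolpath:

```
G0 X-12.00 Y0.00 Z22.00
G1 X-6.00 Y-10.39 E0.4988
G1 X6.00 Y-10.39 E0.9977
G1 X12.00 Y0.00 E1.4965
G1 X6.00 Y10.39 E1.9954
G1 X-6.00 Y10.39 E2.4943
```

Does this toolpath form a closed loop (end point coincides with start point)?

no

Start point (G0): (-12.00, 0.00). End point (last G1): the path does not return to the start — open.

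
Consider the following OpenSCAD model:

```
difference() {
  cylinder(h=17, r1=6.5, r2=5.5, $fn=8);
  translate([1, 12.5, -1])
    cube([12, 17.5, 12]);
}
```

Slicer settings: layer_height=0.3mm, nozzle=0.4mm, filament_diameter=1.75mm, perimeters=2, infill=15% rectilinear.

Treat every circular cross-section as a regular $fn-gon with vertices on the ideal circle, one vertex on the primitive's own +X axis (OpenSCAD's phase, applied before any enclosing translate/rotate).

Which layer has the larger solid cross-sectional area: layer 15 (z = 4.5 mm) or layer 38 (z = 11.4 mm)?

layer 15 (z = 4.5 mm)

Layer 15 (z = 4.5): the cone (r1=6.5→r2=5.5) has section circumradius 6.235 here — a regular 8-gon (area = (8/2)·6.235²·sin(360°/8) = 109.97 mm²); the cube at (1, 12.5) is present — its section is the full 12×17.5 rectangle (area 210.00 mm²); Subtracting the remaining from the first: starting from the cone (109.97 mm²), the 12×17.5 cube at (1, 12.5) misses the remaining region (no effect) — area = 109.97 mm². So its area = 109.97 mm². Layer 38 (z = 11.4): the cone: at t=0.671 of its height the radius interpolates to r₁+(r₂−r₁)t = 5.829, giving a regular 8-gon of that circumradius (area = (8/2)·5.829²·sin(360°/8) = 96.12 mm²); the cube at (1, 12.5) is not intersected at this z (z outside [-1, 11]); Taking the first minus the rest: none of the subtracted shapes is present at this height, so the cone is unchanged — area = 96.12 mm². So its area = 96.12 mm². Layer 15 is larger (109.97 vs 96.12 mm²).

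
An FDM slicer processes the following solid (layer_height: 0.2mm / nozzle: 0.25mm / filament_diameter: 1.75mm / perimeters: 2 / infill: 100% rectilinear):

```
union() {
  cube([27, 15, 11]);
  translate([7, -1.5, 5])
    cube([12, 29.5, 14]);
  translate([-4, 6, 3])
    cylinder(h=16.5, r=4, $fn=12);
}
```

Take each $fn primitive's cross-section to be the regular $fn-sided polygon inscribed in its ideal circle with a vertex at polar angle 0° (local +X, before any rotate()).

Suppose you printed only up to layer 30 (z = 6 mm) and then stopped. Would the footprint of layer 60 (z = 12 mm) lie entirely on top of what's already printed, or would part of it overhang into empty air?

entirely on top

Compare the two slices. At z = 6: the cube (footprint 27×15) is included at this height (area 405.00 mm²); the cube at (7, -1.5) is present — its section is the full 12×29.5 rectangle (area 354.00 mm²); the r=4 cylinder at (-4, 6) gives a regular 12-gon of circumradius 4 (constant along its height) (area = (12/2)·4.000²·sin(360°/12) = 48.00 mm²); Combining (union): the regions partially overlap — summed areas 807.00 mm² minus the doubly-counted overlap 180.00 mm² gives 627.00 mm² — area = 627.00 mm². At z = 12: the cube is not intersected at this z (z outside [0, 11]); the cube at (7, -1.5) (footprint 12×29.5) is included at this height (area 354.00 mm²); the r=4 cylinder at (-4, 6) contributes a regular 12-gon of circumradius 4 (area = (12/2)·4.000²·sin(360°/12) = 48.00 mm²); Combining (union): the 2 present regions are separate (no shared area or edge), so areas and boundary lengths simply add and each stays a separate island — area = 402.00 mm². Checking containment: the cross-section at z = 12 is a subset of the cross-section at z = 6.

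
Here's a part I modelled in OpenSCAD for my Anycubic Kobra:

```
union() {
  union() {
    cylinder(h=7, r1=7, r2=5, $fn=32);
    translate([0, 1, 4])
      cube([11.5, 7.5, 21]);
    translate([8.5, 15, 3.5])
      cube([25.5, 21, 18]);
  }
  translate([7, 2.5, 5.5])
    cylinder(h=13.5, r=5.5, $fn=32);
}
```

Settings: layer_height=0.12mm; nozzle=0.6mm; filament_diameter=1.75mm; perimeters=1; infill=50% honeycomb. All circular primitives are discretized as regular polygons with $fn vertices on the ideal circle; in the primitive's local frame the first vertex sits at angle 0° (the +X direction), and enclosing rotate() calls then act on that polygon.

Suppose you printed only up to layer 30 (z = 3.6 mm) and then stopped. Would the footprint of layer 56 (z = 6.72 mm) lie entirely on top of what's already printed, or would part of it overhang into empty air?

Compare the two slices. At z = 3.6: the cone contributes a regular 32-gon of circumradius 5.971 (interpolated between r1=7 and r2=5 at t=0.514) (area = (32/2)·5.971²·sin(360°/32) = 111.30 mm²); the cube at (0, 1) is not intersected at this z (z outside [4, 25]); the cube at (8.5, 15) is present — its section is the full 25.5×21 rectangle (area 535.50 mm²); Merging all regions: the 2 present regions are separate (no shared area or edge), so areas and boundary lengths simply add and each stays a separate island — area = 646.80 mm²; the cylinder at (7, 2.5) does not reach this height (z outside [5.5, 19]); Taking the union: only the result so far is present, so the union is just that shape — area = 646.80 mm². At z = 6.72: the cone: at t=0.960 of its height the radius interpolates to r₁+(r₂−r₁)t = 5.080, giving a regular 32-gon of that circumradius (area = (32/2)·5.080²·sin(360°/32) = 80.55 mm²); the cube at (0, 1) is present — its section is the full 11.5×7.5 rectangle (area 86.25 mm²); the cube at (8.5, 15) is present — its section is the full 25.5×21 rectangle (area 535.50 mm²); Taking the union: the regions partially overlap — summed areas 702.30 mm² minus the doubly-counted overlap 15.11 mm² gives 687.20 mm² — area = 687.20 mm²; the r=5.5 cylinder at (7, 2.5) gives a regular 32-gon of circumradius 5.5 (constant along its height) (area = (32/2)·5.500²·sin(360°/32) = 94.42 mm²); Merging all regions: the regions partially overlap — summed areas 781.62 mm² minus the doubly-counted overlap 67.42 mm² gives 714.20 mm² — area = 714.20 mm². Checking containment: at z = 6.72 the cross-section extends beyond the z = 3.6 cross-section by about 88.10 mm².

part overhangs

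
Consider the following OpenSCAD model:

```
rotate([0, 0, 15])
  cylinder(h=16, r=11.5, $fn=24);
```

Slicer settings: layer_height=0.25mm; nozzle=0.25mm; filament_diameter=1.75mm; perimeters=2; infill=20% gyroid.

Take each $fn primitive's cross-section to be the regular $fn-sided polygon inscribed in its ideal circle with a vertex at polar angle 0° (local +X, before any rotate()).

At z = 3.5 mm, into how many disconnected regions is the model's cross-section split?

1

At z = 3.5 mm: the cylinder: section is a regular 24-gon, circumradius r=11.5; (rotated 15° about Z; rotation is an isometry so areas/perimeters/island counts are preserved). The result has 1 disconnected region.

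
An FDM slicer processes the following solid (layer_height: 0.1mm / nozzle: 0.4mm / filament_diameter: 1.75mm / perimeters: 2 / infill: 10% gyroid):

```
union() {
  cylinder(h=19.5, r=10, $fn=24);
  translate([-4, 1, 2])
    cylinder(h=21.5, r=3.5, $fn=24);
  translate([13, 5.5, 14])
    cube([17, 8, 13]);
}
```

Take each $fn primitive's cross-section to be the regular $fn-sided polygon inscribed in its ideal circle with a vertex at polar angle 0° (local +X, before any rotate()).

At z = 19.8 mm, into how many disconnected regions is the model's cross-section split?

2

At z = 19.8 mm: the cylinder is absent (z outside [0, 19.5]); the cylinder at (-4, 1): section is a regular 24-gon, circumradius r=3.5; the cube at (13, 5.5) (footprint 17×8) is included at this height; Taking the union: the 2 present regions are separate (no shared area or edge), so areas and boundary lengths simply add and each stays a separate island — 2 connected regions. The result has 2 disconnected regions.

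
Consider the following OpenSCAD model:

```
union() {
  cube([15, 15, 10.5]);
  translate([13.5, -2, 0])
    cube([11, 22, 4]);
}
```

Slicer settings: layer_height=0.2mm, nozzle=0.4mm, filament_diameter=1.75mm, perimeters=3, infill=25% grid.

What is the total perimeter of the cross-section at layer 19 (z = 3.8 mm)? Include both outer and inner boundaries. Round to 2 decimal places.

93.00 mm

At z = 3.8 mm: the 15×15 cube contributes its full rectangle (perimeter 60.00 mm); the 11×22 cube at (13.5, -2) contributes its full rectangle (perimeter 66.00 mm); Combining (union): the regions partially overlap (shared area 22.50 mm²), so the edge portions inside another operand are dropped and the merged outline is re-measured after clipping — boundary = 93.00 mm. Overall, the cross-section is a single solid region. Total boundary length (outer) = 93.00 mm.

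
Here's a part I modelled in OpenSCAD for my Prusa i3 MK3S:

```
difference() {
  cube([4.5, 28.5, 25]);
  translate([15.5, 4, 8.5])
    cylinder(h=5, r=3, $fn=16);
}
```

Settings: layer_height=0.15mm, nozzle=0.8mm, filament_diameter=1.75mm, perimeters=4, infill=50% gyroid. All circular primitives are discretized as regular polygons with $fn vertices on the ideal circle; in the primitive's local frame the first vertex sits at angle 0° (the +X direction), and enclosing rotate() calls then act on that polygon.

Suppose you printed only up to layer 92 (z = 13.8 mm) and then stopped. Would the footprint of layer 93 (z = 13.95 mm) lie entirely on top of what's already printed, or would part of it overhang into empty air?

Compare the two slices. At z = 13.8: the cube (footprint 4.5×28.5) is included at this height (area 128.25 mm²); the cylinder at (15.5, 4) is not intersected at this z (z outside [8.5, 13.5]); After the difference (first − rest): none of the subtracted shapes is present at this height, so the 4.5×28.5 cube is unchanged — area = 128.25 mm². At z = 13.95: the cube is present — its section is the full 4.5×28.5 rectangle (area 128.25 mm²); the cylinder at (15.5, 4) does not reach this height (z outside [8.5, 13.5]); After the difference (first − rest): none of the subtracted shapes is present at this height, so the 4.5×28.5 cube is unchanged — area = 128.25 mm². Checking containment: the cross-section at z = 13.95 is a subset of the cross-section at z = 13.8.

entirely on top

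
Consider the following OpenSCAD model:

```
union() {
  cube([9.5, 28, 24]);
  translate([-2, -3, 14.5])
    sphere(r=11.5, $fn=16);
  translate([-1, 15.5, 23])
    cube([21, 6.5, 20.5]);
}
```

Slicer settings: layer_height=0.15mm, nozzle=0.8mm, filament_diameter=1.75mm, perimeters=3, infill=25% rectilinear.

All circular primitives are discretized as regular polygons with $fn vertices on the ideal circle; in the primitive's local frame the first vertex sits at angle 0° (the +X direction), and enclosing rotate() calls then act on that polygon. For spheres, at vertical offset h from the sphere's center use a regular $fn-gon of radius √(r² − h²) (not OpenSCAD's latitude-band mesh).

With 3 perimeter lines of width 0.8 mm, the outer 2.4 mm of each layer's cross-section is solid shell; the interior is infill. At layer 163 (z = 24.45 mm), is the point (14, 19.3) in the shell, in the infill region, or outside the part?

At z = 24.45 mm: the cube does not reach this height (z outside [0, 24]); the r=11.5 sphere at (-2, -3) slices to a regular 16-gon of circumradius 5.766 (√(r²−h²) with h=9.95 from center); the 21×6.5 cube at (-1, 15.5) contributes its full rectangle; Merging all regions: the 2 present regions are separate (no shared area or edge), so areas and boundary lengths simply add and each stays a separate island — 2 connected regions. Overall, the cross-section has 2 separate islands. The nearest boundary edge runs (-1.00, 22.00)→(20.00, 22.00); distance from the point to it = 2.70 mm. (Shell/infill is judged within the island containing the point — the largest one.) The point is inside the cross-section and 2.70 mm from the nearest boundary — more than the 2.4 mm shell width (3 × 0.8), so it's in the infill interior.

infill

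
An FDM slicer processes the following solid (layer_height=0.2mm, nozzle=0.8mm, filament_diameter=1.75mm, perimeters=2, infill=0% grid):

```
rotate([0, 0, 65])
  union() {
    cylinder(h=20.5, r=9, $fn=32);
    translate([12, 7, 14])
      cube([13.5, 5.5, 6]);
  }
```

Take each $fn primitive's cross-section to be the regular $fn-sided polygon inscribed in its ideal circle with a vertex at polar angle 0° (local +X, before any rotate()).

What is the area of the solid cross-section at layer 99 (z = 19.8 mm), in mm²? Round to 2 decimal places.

At z = 19.8 mm: the r=9 cylinder contributes a regular 32-gon of circumradius 9 (area = (32/2)·9.000²·sin(360°/32) = 252.84 mm²); the cube at (12, 7) is present — its section is the full 13.5×5.5 rectangle (area 74.25 mm²); Taking the union: the 2 present regions are separate (no shared area or edge), so areas and boundary lengths simply add and each stays a separate island — area = 327.09 mm²; (rotated 65° about Z; rotation is an isometry so areas/perimeters/island counts are preserved). Overall, the cross-section has 2 separate islands. Net area = 327.09 mm².

327.09 mm²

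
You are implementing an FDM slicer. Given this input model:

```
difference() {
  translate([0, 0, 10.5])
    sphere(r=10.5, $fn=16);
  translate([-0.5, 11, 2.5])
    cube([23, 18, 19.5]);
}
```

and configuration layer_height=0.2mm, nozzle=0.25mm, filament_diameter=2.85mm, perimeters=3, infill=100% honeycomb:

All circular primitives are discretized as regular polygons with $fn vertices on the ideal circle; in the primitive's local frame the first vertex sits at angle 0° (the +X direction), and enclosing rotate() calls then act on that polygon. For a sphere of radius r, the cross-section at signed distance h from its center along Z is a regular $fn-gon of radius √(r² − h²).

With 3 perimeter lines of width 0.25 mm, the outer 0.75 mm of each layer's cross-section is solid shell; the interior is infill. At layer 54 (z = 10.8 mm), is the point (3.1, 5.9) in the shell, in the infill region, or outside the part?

infill

At z = 10.8 mm: the r=10.5 sphere slices to a regular 16-gon of circumradius 10.496 (√(r²−h²) with h=0.3 from center); the cube at (-0.5, 11) is present — its section is the full 23×18 rectangle; Taking the first minus the rest: starting from the r=10.5 sphere, the 23×18 cube at (-0.5, 11) misses the remaining region (no effect) — 1 connected region. Overall, the cross-section is a single solid region. The nearest boundary edge runs (4.02, 9.70)→(7.42, 7.42); distance from the point to it = 3.67 mm. The point is inside the cross-section and 3.67 mm from the nearest boundary — more than the 0.75 mm shell width (3 × 0.25), so it's in the infill interior.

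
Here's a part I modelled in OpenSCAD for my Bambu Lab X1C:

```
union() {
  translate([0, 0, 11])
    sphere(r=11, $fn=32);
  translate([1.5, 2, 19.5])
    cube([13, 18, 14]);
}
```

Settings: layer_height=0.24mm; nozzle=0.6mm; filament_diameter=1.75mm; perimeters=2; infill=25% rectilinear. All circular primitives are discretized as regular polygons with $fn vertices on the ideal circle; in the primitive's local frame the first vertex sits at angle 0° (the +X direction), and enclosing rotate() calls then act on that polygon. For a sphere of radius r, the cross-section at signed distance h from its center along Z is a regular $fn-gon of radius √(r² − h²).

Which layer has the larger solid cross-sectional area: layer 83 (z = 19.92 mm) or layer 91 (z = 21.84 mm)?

Layer 83 (z = 19.92): the r=11 sphere contributes a regular 32-gon of circumradius √(11²−8.92²) = 6.437 (area = (32/2)·6.437²·sin(360°/32) = 129.33 mm²); the 13×18 cube at (1.5, 2) contributes its full rectangle (area 234.00 mm²); Taking the union: the regions partially overlap — summed areas 363.33 mm² minus the doubly-counted overlap 13.17 mm² gives 350.16 mm² — area = 350.16 mm². So its area = 350.16 mm². Layer 91 (z = 21.84): the sphere: section is a regular 32-gon, circumradius = √(r²−h²) = √(11²−10.84²) = 1.869 (area = (32/2)·1.869²·sin(360°/32) = 10.91 mm²); the cube at (1.5, 2) (footprint 13×18) is included at this height (area 234.00 mm²); Taking the union: the 2 present regions are separate (no shared area or edge), so areas and boundary lengths simply add and each stays a separate island — area = 244.91 mm². So its area = 244.91 mm². Layer 83 is larger (350.16 vs 244.91 mm²).

layer 83 (z = 19.92 mm)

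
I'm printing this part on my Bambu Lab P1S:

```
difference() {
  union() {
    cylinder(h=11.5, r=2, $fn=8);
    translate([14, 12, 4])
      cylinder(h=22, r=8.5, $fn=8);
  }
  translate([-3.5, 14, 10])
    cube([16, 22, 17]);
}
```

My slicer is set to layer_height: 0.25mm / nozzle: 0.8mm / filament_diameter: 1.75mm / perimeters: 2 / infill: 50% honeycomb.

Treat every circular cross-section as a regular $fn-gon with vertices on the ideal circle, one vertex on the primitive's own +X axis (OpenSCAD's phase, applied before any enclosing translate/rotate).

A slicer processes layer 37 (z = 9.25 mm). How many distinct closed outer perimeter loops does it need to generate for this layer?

2

At z = 9.25 mm: the r=2 cylinder contributes a regular 8-gon of circumradius 2; the r=8.5 cylinder at (14, 12) gives a regular 8-gon of circumradius 8.5 (constant along its height); Merging all regions: the 2 present regions are separate (no shared area or edge), so areas and boundary lengths simply add and each stays a separate island — 2 connected regions; the cube at (-3.5, 14) is absent (z outside [10, 27]); Subtracting the remaining from the first: none of the subtracted shapes is present at this height, so the result so far is unchanged — 2 connected regions. The result has 2 disconnected regions.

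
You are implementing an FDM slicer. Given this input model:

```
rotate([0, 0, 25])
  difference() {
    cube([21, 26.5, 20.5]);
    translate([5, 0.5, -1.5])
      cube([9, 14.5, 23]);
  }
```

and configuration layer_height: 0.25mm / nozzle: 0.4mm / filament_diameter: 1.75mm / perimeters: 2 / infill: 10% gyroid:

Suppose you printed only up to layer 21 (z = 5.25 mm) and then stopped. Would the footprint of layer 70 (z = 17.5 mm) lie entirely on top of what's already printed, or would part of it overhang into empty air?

entirely on top

Compare the two slices. At z = 5.25: the 21×26.5 cube contributes its full rectangle (area 556.50 mm²); the cube at (5, 0.5) is present — its section is the full 9×14.5 rectangle (area 130.50 mm²); Taking the first minus the rest: starting from the 21×26.5 cube (556.50 mm²), the 9×14.5 cube at (5, 0.5) lies wholly inside it (removes its full 130.50 mm² and its 47.00 mm outline becomes a hole wall) — area = 426.00 mm²; (rotated 25° about Z; rotation is an isometry so areas/perimeters/island counts are preserved). At z = 17.5: the cube is present — its section is the full 21×26.5 rectangle (area 556.50 mm²); the cube at (5, 0.5) is present — its section is the full 9×14.5 rectangle (area 130.50 mm²); Subtracting the remaining from the first: starting from the 21×26.5 cube (556.50 mm²), the 9×14.5 cube at (5, 0.5) lies wholly inside it (removes its full 130.50 mm² and its 47.00 mm outline becomes a hole wall) — area = 426.00 mm²; (rotated 25° about Z; rotation is an isometry so areas/perimeters/island counts are preserved). Checking containment: the cross-section at z = 17.5 is a subset of the cross-section at z = 5.25.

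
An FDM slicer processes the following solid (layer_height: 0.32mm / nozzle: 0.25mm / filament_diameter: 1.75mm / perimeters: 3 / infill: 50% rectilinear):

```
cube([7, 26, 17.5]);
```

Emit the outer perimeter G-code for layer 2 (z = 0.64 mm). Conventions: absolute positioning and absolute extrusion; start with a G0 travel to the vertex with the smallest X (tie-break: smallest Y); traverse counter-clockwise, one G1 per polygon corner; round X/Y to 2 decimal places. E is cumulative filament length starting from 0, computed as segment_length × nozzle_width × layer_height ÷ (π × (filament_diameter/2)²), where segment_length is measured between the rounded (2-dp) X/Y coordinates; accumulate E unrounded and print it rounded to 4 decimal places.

At z = 0.64 mm: the cube is present — its section is the full 7×26 rectangle. The outline is a single polygon with 4 vertices. Extrusion per mm of travel: 0.25 × 0.32 / (π × 0.875²) = 0.033260. Accumulating E over each segment gives final E = 2.1952.

G0 X0.00 Y0.00 Z0.64
G1 X7.00 Y0.00 E0.2328
G1 X7.00 Y26.00 E1.0976
G1 X0.00 Y26.00 E1.3304
G1 X0.00 Y0.00 E2.1952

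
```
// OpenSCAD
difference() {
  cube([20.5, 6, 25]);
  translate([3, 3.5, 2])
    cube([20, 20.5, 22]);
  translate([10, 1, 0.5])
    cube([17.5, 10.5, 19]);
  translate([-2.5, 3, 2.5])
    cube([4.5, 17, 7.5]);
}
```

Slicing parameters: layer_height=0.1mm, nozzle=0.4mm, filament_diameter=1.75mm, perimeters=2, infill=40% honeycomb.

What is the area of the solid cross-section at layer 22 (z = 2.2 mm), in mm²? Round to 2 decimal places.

At z = 2.2 mm: the cube (footprint 20.5×6) is included at this height (area 123.00 mm²); the 20×20.5 cube at (3, 3.5) contributes its full rectangle (area 410.00 mm²); the cube at (10, 1) (footprint 17.5×10.5) is included at this height (area 183.75 mm²); the cube at (-2.5, 3) is absent (z outside [2.5, 10]); After the difference (first − rest): starting from the 20.5×6 cube (123.00 mm²), the 20×20.5 cube at (3, 3.5) partially overlaps it — only the 43.75 mm² overlap (of its 410.00 mm²) is removed, clipping the outline; the 17.5×10.5 cube at (10, 1) partially overlaps it — only the 26.25 mm² overlap (of its 183.75 mm²) is removed, clipping the outline — area = 53.00 mm². Overall, the cross-section is a single solid region. Net area = 53.00 mm².

53.00 mm²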